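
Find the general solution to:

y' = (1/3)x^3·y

Separating variables and integrating:
ln|y| = x^4/12 + C

General solution: y = Ce^(x^4/12)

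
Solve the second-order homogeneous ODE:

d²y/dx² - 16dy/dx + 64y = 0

Characteristic equation: r² - 16r + 64 = 0
Factored: (r - 8)² = 0
Repeated root: r = 8
General solution: y = (C₁ + C₂x)e^(8x)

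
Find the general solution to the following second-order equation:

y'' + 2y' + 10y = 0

Characteristic equation: r² + 2r + 10 = 0
Roots: r = -1 ± 3i (complex conjugates)
General solution: y = e^(-x)(C₁cos(3x) + C₂sin(3x))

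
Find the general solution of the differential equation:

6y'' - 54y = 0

Characteristic equation: 6r² - 54 = 0
Divide by 6: r² - 9 = 0
Roots: r = 3, -3 (distinct real)
General solution: y = C₁e^(3x) + C₂e^(-3x)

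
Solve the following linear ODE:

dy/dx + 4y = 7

Using integrating factor method:

General solution: y = 7/4 + Ce^(-4x)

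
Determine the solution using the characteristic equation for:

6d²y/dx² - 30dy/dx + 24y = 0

Characteristic equation: 6r² - 30r + 24 = 0
Divide by 6: r² - 5r + 4 = 0
Roots: r = 4, 1 (distinct real)
General solution: y = C₁e^(4x) + C₂e^x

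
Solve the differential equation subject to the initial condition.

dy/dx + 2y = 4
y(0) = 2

General solution: y = 2 + Ce^(-2x)
Applying y(0) = 2: C = 2 - 2 = 0
Particular solution: y = 2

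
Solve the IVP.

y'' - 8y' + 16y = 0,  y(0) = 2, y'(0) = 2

General solution: y = (C₁ + C₂x)e^(4x)
Repeated root r = 4
Applying ICs: C₁ = 2, C₂ = -6
Particular solution: y = (2 - 6x)e^(4x)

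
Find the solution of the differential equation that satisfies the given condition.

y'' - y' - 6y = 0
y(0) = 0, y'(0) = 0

General solution: y = C₁e^(3x) + C₂e^(-2x)
Applying ICs: C₁ = 0, C₂ = 0
Particular solution: y = 0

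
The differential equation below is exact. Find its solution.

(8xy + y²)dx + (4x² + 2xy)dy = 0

Verify exactness: ∂M/∂y = ∂N/∂x ✓
Find F(x,y) such that ∂F/∂x = M, ∂F/∂y = N
Solution: 4x²y + xy² = C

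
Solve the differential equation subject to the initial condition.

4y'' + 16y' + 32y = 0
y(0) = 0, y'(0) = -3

General solution: y = e^(-2x)(C₁cos(2x) + C₂sin(2x))
Complex roots r = -2 ± 2i
Applying ICs: C₁ = 0, C₂ = -3/2
Particular solution: y = e^(-2x)(-(3/2)sin(2x))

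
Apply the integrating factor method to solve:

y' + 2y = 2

Using integrating factor method:

General solution: y = 1 + Ce^(-2x)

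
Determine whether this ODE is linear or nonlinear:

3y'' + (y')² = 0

Nonlinear ((y')² term)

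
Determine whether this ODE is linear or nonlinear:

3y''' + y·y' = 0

Nonlinear (product y·y')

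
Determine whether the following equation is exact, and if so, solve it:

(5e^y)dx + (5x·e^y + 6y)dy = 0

Verify exactness: ∂M/∂y = ∂N/∂x ✓
Find F(x,y) such that ∂F/∂x = M, ∂F/∂y = N
Solution: 5x·e^y + 3y² = C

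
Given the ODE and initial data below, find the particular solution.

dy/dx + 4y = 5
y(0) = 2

General solution: y = 5/4 + Ce^(-4x)
Applying y(0) = 2: C = 2 - 5/4 = 3/4
Particular solution: y = 5/4 + (3/4)e^(-4x)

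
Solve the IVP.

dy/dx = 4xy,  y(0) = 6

General solution: y = Ce^(2x²)
Applying IC y(0) = 6:
Particular solution: y = 6e^(2x²)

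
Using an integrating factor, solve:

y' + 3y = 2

Using integrating factor method:

General solution: y = 2/3 + Ce^(-3x)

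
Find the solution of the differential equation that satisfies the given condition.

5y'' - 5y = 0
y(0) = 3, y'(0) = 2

General solution: y = C₁e^x + C₂e^(-x)
Applying ICs: C₁ = 5/2, C₂ = 1/2
Particular solution: y = (5/2)e^x + (1/2)e^(-x)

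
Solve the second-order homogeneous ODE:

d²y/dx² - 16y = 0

Characteristic equation: r² - 16 = 0
Roots: r = 4, -4 (distinct real)
General solution: y = C₁e^(4x) + C₂e^(-4x)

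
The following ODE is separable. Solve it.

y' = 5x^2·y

Separating variables and integrating:
ln|y| = 5x^3/3 + C

General solution: y = Ce^(5x^3/3)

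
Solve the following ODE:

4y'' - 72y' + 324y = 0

Characteristic equation: 4r² - 72r + 324 = 0
Divide by 4: r² - 18r + 81 = 0
Factored: (r - 9)² = 0
Repeated root: r = 9
General solution: y = (C₁ + C₂x)e^(9x)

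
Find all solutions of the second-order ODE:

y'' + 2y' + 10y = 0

Characteristic equation: r² + 2r + 10 = 0
Roots: r = -1 ± 3i (complex conjugates)
General solution: y = e^(-x)(C₁cos(3x) + C₂sin(3x))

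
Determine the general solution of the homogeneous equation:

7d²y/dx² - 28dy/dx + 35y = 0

Characteristic equation: 7r² - 28r + 35 = 0
Divide by 7: r² - 4r + 5 = 0
Roots: r = 2 ± i (complex conjugates)
General solution: y = e^(2x)(C₁cos(x) + C₂sin(x))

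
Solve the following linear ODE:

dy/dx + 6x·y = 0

Using integrating factor method:

General solution: y = Ce^(-3x^2)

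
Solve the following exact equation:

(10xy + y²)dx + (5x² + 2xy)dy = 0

Verify exactness: ∂M/∂y = ∂N/∂x ✓
Find F(x,y) such that ∂F/∂x = M, ∂F/∂y = N
Solution: 5x²y + xy² = C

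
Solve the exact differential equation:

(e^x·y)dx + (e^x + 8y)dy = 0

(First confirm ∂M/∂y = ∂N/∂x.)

Verify exactness: ∂M/∂y = ∂N/∂x ✓
Find F(x,y) such that ∂F/∂x = M, ∂F/∂y = N
Solution: e^x·y + 4y² = C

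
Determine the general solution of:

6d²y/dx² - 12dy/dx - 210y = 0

Characteristic equation: 6r² - 12r - 210 = 0
Divide by 6: r² - 2r - 35 = 0
Roots: r = 7, -5 (distinct real)
General solution: y = C₁e^(7x) + C₂e^(-5x)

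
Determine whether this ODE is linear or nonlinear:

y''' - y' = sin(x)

Linear (y and its derivatives appear to the first power only, no products of y terms)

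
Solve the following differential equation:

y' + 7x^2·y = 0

Using integrating factor method:

General solution: y = Ce^(-7x^3/3)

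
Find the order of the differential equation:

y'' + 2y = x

The order is 2 (highest derivative is of order 2).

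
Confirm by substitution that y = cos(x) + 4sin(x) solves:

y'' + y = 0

Verification:
y'' = -cos(x) - 4sin(x)
y'' + y = 0 ✓

Yes, it is a solution.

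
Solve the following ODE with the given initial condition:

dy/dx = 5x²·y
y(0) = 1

General solution: y = Ce^(5x³/3)
Applying IC y(0) = 1:
Particular solution: y = e^(5x³/3)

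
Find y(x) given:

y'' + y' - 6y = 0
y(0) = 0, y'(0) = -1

General solution: y = C₁e^(2x) + C₂e^(-3x)
Applying ICs: C₁ = -1/5, C₂ = 1/5
Particular solution: y = -(1/5)e^(2x) + (1/5)e^(-3x)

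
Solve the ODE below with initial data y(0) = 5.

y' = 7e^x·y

General solution: y = Ce^(7e^x)
Applying IC y(0) = 5:
Particular solution: y = 5e^(7(e^x - 1))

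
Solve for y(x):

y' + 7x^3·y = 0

Using integrating factor method:

General solution: y = Ce^(-7x^4/4)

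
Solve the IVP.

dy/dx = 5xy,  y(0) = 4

General solution: y = Ce^(5x²/2)
Applying IC y(0) = 4:
Particular solution: y = 4e^(5x²/2)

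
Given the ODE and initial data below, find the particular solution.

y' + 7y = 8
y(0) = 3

General solution: y = 8/7 + Ce^(-7x)
Applying y(0) = 3: C = 3 - 8/7 = 13/7
Particular solution: y = 8/7 + (13/7)e^(-7x)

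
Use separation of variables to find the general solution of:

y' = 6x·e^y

Separating variables and integrating:
-e^(-y) = 3x² + C

General solution: y = -ln(C - 3x²)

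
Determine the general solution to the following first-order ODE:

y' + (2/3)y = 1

Using integrating factor method:

General solution: y = 3/2 + Ce^(-2x/3)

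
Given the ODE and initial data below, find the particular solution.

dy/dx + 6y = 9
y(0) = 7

General solution: y = 3/2 + Ce^(-6x)
Applying y(0) = 7: C = 7 - 3/2 = 11/2
Particular solution: y = 3/2 + (11/2)e^(-6x)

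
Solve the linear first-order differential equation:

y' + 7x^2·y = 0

Using integrating factor method:

General solution: y = Ce^(-7x^3/3)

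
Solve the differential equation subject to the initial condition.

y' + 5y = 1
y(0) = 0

General solution: y = 1/5 + Ce^(-5x)
Applying y(0) = 0: C = 0 - 1/5 = -1/5
Particular solution: y = 1/5 - (1/5)e^(-5x)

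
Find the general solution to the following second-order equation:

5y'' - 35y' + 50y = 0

Characteristic equation: 5r² - 35r + 50 = 0
Divide by 5: r² - 7r + 10 = 0
Roots: r = 5, 2 (distinct real)
General solution: y = C₁e^(5x) + C₂e^(2x)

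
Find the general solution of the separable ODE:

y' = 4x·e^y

Separating variables and integrating:
-e^(-y) = 2x² + C

General solution: y = -ln(C - 2x²)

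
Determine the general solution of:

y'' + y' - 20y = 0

Characteristic equation: r² + r - 20 = 0
Roots: r = 4, -5 (distinct real)
General solution: y = C₁e^(4x) + C₂e^(-5x)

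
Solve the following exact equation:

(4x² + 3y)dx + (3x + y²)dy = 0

Verify exactness: ∂M/∂y = ∂N/∂x ✓
Find F(x,y) such that ∂F/∂x = M, ∂F/∂y = N
Solution: 4x³/3 + 3xy + y³/3 = C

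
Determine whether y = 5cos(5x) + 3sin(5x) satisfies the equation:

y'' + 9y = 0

Verification:
y'' = -125cos(5x) - 75sin(5x)
y'' + 9y ≠ 0 (frequency mismatch: got 25 instead of 9)

No, it is not a solution.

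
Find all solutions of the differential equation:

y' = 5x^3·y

Separating variables and integrating:
ln|y| = 5x^4/4 + C

General solution: y = Ce^(5x^4/4)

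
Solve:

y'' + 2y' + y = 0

Characteristic equation: r² + 2r + 1 = 0
Factored: (r + 1)² = 0
Repeated root: r = -1
General solution: y = (C₁ + C₂x)e^(-x)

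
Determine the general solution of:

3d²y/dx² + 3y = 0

Characteristic equation: 3r² + 3 = 0
Divide by 3: r² + 1 = 0
Roots: r = ±i (complex conjugates)
General solution: y = C₁cos(x) + C₂sin(x)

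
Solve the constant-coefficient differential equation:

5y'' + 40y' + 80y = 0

Characteristic equation: 5r² + 40r + 80 = 0
Divide by 5: r² + 8r + 16 = 0
Factored: (r + 4)² = 0
Repeated root: r = -4
General solution: y = (C₁ + C₂x)e^(-4x)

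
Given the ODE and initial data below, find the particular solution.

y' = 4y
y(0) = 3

General solution: y = Ce^(4x)
Applying IC y(0) = 3:
Particular solution: y = 3e^(4x)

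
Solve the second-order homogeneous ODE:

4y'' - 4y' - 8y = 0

Characteristic equation: 4r² - 4r - 8 = 0
Divide by 4: r² - r - 2 = 0
Roots: r = 2, -1 (distinct real)
General solution: y = C₁e^(2x) + C₂e^(-x)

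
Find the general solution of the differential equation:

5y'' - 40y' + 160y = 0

Characteristic equation: 5r² - 40r + 160 = 0
Divide by 5: r² - 8r + 32 = 0
Roots: r = 4 ± 4i (complex conjugates)
General solution: y = e^(4x)(C₁cos(4x) + C₂sin(4x))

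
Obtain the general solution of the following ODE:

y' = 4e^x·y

Separating variables and integrating:
ln|y| = 4e^x + C

General solution: y = Ce^(4e^x)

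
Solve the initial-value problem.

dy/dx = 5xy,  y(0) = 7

General solution: y = Ce^(5x²/2)
Applying IC y(0) = 7:
Particular solution: y = 7e^(5x²/2)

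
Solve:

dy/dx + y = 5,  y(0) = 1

General solution: y = 5 + Ce^(-x)
Applying y(0) = 1: C = 1 - 5 = -4
Particular solution: y = 5 - 4e^(-x)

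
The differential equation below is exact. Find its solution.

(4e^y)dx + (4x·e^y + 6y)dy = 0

Verify exactness: ∂M/∂y = ∂N/∂x ✓
Find F(x,y) such that ∂F/∂x = M, ∂F/∂y = N
Solution: 4x·e^y + 3y² = C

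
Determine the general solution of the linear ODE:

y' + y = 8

Using integrating factor method:

General solution: y = 8 + Ce^(-x)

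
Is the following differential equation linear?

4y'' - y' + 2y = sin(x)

Yes. Linear (y and its derivatives appear to the first power only, no products of y terms)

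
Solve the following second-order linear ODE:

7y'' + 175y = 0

Characteristic equation: 7r² + 175 = 0
Divide by 7: r² + 25 = 0
Roots: r = ±5i (complex conjugates)
General solution: y = C₁cos(5x) + C₂sin(5x)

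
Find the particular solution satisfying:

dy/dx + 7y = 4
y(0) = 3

General solution: y = 4/7 + Ce^(-7x)
Applying y(0) = 3: C = 3 - 4/7 = 17/7
Particular solution: y = 4/7 + (17/7)e^(-7x)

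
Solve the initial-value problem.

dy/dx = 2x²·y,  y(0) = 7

General solution: y = Ce^(2x³/3)
Applying IC y(0) = 7:
Particular solution: y = 7e^(2x³/3)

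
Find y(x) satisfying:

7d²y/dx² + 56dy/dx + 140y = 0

Characteristic equation: 7r² + 56r + 140 = 0
Divide by 7: r² + 8r + 20 = 0
Roots: r = -4 ± 2i (complex conjugates)
General solution: y = e^(-4x)(C₁cos(2x) + C₂sin(2x))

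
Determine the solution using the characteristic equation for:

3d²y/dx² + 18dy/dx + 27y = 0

Characteristic equation: 3r² + 18r + 27 = 0
Divide by 3: r² + 6r + 9 = 0
Factored: (r + 3)² = 0
Repeated root: r = -3
General solution: y = (C₁ + C₂x)e^(-3x)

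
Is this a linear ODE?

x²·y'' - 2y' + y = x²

Yes. Linear (y and its derivatives appear to the first power only, no products of y terms)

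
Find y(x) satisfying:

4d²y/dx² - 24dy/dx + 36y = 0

Characteristic equation: 4r² - 24r + 36 = 0
Divide by 4: r² - 6r + 9 = 0
Factored: (r - 3)² = 0
Repeated root: r = 3
General solution: y = (C₁ + C₂x)e^(3x)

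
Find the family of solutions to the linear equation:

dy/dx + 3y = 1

Using integrating factor method:

General solution: y = 1/3 + Ce^(-3x)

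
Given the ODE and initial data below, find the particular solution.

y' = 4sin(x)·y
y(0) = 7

General solution: y = Ce^(-4cos(x))
Applying IC y(0) = 7:
Particular solution: y = 7e^(4(1-cos(x)))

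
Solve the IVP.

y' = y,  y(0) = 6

General solution: y = Ce^x
Applying IC y(0) = 6:
Particular solution: y = 6e^x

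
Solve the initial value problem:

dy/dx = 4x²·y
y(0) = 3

General solution: y = Ce^(4x³/3)
Applying IC y(0) = 3:
Particular solution: y = 3e^(4x³/3)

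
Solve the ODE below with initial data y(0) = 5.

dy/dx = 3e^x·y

General solution: y = Ce^(3e^x)
Applying IC y(0) = 5:
Particular solution: y = 5e^(3(e^x - 1))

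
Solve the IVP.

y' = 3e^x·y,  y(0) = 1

General solution: y = Ce^(3e^x)
Applying IC y(0) = 1:
Particular solution: y = e^(3(e^x - 1))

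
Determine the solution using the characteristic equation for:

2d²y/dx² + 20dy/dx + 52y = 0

Characteristic equation: 2r² + 20r + 52 = 0
Divide by 2: r² + 10r + 26 = 0
Roots: r = -5 ± i (complex conjugates)
General solution: y = e^(-5x)(C₁cos(x) + C₂sin(x))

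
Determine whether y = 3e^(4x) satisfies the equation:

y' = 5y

Verification:
y = 3e^(4x)
y' = 12e^(4x)
But 5y = 15e^(4x)
y' ≠ 5y — the derivative does not match

No, it is not a solution.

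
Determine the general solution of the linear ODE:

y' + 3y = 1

Using integrating factor method:

General solution: y = 1/3 + Ce^(-3x)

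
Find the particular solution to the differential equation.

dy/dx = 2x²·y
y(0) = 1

General solution: y = Ce^(2x³/3)
Applying IC y(0) = 1:
Particular solution: y = e^(2x³/3)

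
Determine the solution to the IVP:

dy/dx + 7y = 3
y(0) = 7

General solution: y = 3/7 + Ce^(-7x)
Applying y(0) = 7: C = 7 - 3/7 = 46/7
Particular solution: y = 3/7 + (46/7)e^(-7x)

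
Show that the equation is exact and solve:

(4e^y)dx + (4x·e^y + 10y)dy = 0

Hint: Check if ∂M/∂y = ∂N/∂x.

Verify exactness: ∂M/∂y = ∂N/∂x ✓
Find F(x,y) such that ∂F/∂x = M, ∂F/∂y = N
Solution: 4x·e^y + 5y² = C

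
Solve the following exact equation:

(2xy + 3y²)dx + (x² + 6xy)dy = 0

Verify exactness: ∂M/∂y = ∂N/∂x ✓
Find F(x,y) such that ∂F/∂x = M, ∂F/∂y = N
Solution: x²y + 3xy² = C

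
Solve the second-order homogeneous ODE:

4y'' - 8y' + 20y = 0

Characteristic equation: 4r² - 8r + 20 = 0
Divide by 4: r² - 2r + 5 = 0
Roots: r = 1 ± 2i (complex conjugates)
General solution: y = e^x(C₁cos(2x) + C₂sin(2x))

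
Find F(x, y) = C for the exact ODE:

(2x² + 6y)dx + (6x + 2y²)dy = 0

Verify exactness: ∂M/∂y = ∂N/∂x ✓
Find F(x,y) such that ∂F/∂x = M, ∂F/∂y = N
Solution: 2x³/3 + 6xy + 2y³/3 = C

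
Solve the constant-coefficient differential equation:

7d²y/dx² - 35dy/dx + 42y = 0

Characteristic equation: 7r² - 35r + 42 = 0
Divide by 7: r² - 5r + 6 = 0
Roots: r = 3, 2 (distinct real)
General solution: y = C₁e^(3x) + C₂e^(2x)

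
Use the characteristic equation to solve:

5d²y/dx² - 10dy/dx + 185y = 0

Characteristic equation: 5r² - 10r + 185 = 0
Divide by 5: r² - 2r + 37 = 0
Roots: r = 1 ± 6i (complex conjugates)
General solution: y = e^x(C₁cos(6x) + C₂sin(6x))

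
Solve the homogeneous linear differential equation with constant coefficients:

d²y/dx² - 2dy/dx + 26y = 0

Characteristic equation: r² - 2r + 26 = 0
Roots: r = 1 ± 5i (complex conjugates)
General solution: y = e^x(C₁cos(5x) + C₂sin(5x))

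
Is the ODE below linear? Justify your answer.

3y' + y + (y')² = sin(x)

No. Nonlinear ((y')² term)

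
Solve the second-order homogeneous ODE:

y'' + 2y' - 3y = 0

Characteristic equation: r² + 2r - 3 = 0
Roots: r = 1, -3 (distinct real)
General solution: y = C₁e^x + C₂e^(-3x)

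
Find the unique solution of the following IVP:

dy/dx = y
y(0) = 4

General solution: y = Ce^x
Applying IC y(0) = 4:
Particular solution: y = 4e^x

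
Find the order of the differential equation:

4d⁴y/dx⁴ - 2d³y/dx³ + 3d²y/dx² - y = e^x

The order is 4 (highest derivative is of order 4).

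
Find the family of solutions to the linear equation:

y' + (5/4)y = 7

Using integrating factor method:

General solution: y = 28/5 + Ce^(-5x/4)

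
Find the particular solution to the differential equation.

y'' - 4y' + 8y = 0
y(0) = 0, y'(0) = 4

General solution: y = e^(2x)(C₁cos(2x) + C₂sin(2x))
Complex roots r = 2 ± 2i
Applying ICs: C₁ = 0, C₂ = 2
Particular solution: y = e^(2x)(2sin(2x))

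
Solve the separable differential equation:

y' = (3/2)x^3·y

Separating variables and integrating:
ln|y| = 3x^4/8 + C

General solution: y = Ce^(3x^4/8)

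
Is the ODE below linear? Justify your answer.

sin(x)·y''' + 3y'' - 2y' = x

Yes. Linear (y and its derivatives appear to the first power only, no products of y terms)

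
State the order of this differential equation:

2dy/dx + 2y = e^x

The order is 1 (highest derivative is of order 1).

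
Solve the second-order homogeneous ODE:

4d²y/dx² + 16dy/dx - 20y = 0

Characteristic equation: 4r² + 16r - 20 = 0
Divide by 4: r² + 4r - 5 = 0
Roots: r = 1, -5 (distinct real)
General solution: y = C₁e^x + C₂e^(-5x)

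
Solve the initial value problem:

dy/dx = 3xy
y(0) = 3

General solution: y = Ce^(3x²/2)
Applying IC y(0) = 3:
Particular solution: y = 3e^(3x²/2)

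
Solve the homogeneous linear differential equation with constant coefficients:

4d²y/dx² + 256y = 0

Characteristic equation: 4r² + 256 = 0
Divide by 4: r² + 64 = 0
Roots: r = ±8i (complex conjugates)
General solution: y = C₁cos(8x) + C₂sin(8x)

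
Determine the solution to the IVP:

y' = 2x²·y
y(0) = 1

General solution: y = Ce^(2x³/3)
Applying IC y(0) = 1:
Particular solution: y = e^(2x³/3)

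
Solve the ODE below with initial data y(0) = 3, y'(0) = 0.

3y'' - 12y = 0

General solution: y = C₁e^(2x) + C₂e^(-2x)
Applying ICs: C₁ = 3/2, C₂ = 3/2
Particular solution: y = (3/2)e^(2x) + (3/2)e^(-2x)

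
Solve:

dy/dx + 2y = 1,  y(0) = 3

General solution: y = 1/2 + Ce^(-2x)
Applying y(0) = 3: C = 3 - 1/2 = 5/2
Particular solution: y = 1/2 + (5/2)e^(-2x)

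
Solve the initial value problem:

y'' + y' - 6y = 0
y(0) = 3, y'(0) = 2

General solution: y = C₁e^(2x) + C₂e^(-3x)
Applying ICs: C₁ = 11/5, C₂ = 4/5
Particular solution: y = (11/5)e^(2x) + (4/5)e^(-3x)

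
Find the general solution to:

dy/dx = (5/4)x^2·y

Separating variables and integrating:
ln|y| = 5x^3/12 + C

General solution: y = Ce^(5x^3/12)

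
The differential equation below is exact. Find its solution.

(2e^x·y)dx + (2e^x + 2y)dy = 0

Verify exactness: ∂M/∂y = ∂N/∂x ✓
Find F(x,y) such that ∂F/∂x = M, ∂F/∂y = N
Solution: 2e^x·y + y² = C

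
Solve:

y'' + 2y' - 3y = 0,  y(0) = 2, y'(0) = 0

General solution: y = C₁e^x + C₂e^(-3x)
Applying ICs: C₁ = 3/2, C₂ = 1/2
Particular solution: y = (3/2)e^x + (1/2)e^(-3x)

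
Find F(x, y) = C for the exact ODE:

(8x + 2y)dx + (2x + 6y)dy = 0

Verify exactness: ∂M/∂y = ∂N/∂x ✓
Find F(x,y) such that ∂F/∂x = M, ∂F/∂y = N
Solution: 4x² + 2xy + 3y² = C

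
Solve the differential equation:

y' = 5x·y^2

Separating variables and integrating:
-1/y = 5x^2/2 + C

General solution: y^-1 = (-5/2)x^2 + C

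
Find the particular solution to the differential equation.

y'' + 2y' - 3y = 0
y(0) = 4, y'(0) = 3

General solution: y = C₁e^x + C₂e^(-3x)
Applying ICs: C₁ = 15/4, C₂ = 1/4
Particular solution: y = (15/4)e^x + (1/4)e^(-3x)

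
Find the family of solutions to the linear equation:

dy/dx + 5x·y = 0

Using integrating factor method:

General solution: y = Ce^(-5x^2/2)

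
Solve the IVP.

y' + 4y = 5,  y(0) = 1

General solution: y = 5/4 + Ce^(-4x)
Applying y(0) = 1: C = 1 - 5/4 = -1/4
Particular solution: y = 5/4 - (1/4)e^(-4x)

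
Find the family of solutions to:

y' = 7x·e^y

Separating variables and integrating:
-e^(-y) = 7x²/2 + C

General solution: y = -ln(C - 7x²/2)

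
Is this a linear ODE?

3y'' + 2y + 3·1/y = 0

No. Nonlinear (1/y term)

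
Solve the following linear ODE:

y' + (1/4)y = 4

Using integrating factor method:

General solution: y = 16 + Ce^(-x/4)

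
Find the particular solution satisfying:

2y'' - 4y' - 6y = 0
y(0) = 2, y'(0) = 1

General solution: y = C₁e^(3x) + C₂e^(-x)
Applying ICs: C₁ = 3/4, C₂ = 5/4
Particular solution: y = (3/4)e^(3x) + (5/4)e^(-x)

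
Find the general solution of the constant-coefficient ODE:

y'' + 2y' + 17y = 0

Characteristic equation: r² + 2r + 17 = 0
Roots: r = -1 ± 4i (complex conjugates)
General solution: y = e^(-x)(C₁cos(4x) + C₂sin(4x))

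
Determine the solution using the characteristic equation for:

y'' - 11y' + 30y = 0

Characteristic equation: r² - 11r + 30 = 0
Roots: r = 6, 5 (distinct real)
General solution: y = C₁e^(6x) + C₂e^(5x)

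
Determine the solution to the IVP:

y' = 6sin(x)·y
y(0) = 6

General solution: y = Ce^(-6cos(x))
Applying IC y(0) = 6:
Particular solution: y = 6e^(6(1-cos(x)))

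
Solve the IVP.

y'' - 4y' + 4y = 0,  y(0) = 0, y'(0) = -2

General solution: y = (C₁ + C₂x)e^(2x)
Repeated root r = 2
Applying ICs: C₁ = 0, C₂ = -2
Particular solution: y = -2xe^(2x)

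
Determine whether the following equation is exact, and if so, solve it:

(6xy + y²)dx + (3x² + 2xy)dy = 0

Verify exactness: ∂M/∂y = ∂N/∂x ✓
Find F(x,y) such that ∂F/∂x = M, ∂F/∂y = N
Solution: 3x²y + xy² = C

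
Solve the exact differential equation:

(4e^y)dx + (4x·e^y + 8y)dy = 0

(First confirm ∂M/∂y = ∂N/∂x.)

Verify exactness: ∂M/∂y = ∂N/∂x ✓
Find F(x,y) such that ∂F/∂x = M, ∂F/∂y = N
Solution: 4x·e^y + 4y² = C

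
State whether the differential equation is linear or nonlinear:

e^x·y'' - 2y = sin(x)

Linear (y and its derivatives appear to the first power only, no products of y terms)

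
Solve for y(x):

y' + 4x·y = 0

Using integrating factor method:

General solution: y = Ce^(-2x^2)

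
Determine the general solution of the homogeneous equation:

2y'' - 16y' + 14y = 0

Characteristic equation: 2r² - 16r + 14 = 0
Divide by 2: r² - 8r + 7 = 0
Roots: r = 1, 7 (distinct real)
General solution: y = C₁e^x + C₂e^(7x)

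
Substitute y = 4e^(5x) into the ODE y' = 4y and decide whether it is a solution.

Verification:
y = 4e^(5x)
y' = 20e^(5x)
But 4y = 16e^(5x)
y' ≠ 4y — the derivative does not match

No, it is not a solution.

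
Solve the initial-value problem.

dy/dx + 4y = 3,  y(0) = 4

General solution: y = 3/4 + Ce^(-4x)
Applying y(0) = 4: C = 4 - 3/4 = 13/4
Particular solution: y = 3/4 + (13/4)e^(-4x)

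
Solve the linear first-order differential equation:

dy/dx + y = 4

Using integrating factor method:

General solution: y = 4 + Ce^(-x)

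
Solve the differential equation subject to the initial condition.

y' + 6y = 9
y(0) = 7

General solution: y = 3/2 + Ce^(-6x)
Applying y(0) = 7: C = 7 - 3/2 = 11/2
Particular solution: y = 3/2 + (11/2)e^(-6x)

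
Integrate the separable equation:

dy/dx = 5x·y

Separating variables and integrating:
ln|y| = 5x^2/2 + C

General solution: y = Ce^(5x^2/2)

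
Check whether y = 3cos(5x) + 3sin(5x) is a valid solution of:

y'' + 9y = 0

Verification:
y'' = -75cos(5x) - 75sin(5x)
y'' + 9y ≠ 0 (frequency mismatch: got 25 instead of 9)

No, it is not a solution.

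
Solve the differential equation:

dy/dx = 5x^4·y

Separating variables and integrating:
ln|y| = x^5 + C

General solution: y = Ce^(x^5)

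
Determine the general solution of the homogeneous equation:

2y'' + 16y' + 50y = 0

Characteristic equation: 2r² + 16r + 50 = 0
Divide by 2: r² + 8r + 25 = 0
Roots: r = -4 ± 3i (complex conjugates)
General solution: y = e^(-4x)(C₁cos(3x) + C₂sin(3x))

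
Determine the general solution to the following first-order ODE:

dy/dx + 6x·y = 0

Using integrating factor method:

General solution: y = Ce^(-3x^2)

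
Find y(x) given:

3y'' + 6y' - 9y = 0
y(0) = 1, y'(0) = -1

General solution: y = C₁e^x + C₂e^(-3x)
Applying ICs: C₁ = 1/2, C₂ = 1/2
Particular solution: y = (1/2)e^x + (1/2)e^(-3x)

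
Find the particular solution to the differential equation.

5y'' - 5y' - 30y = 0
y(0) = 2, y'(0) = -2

General solution: y = C₁e^(3x) + C₂e^(-2x)
Applying ICs: C₁ = 2/5, C₂ = 8/5
Particular solution: y = (2/5)e^(3x) + (8/5)e^(-2x)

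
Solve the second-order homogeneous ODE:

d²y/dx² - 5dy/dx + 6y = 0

Characteristic equation: r² - 5r + 6 = 0
Roots: r = 2, 3 (distinct real)
General solution: y = C₁e^(2x) + C₂e^(3x)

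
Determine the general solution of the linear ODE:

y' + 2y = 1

Using integrating factor method:

General solution: y = 1/2 + Ce^(-2x)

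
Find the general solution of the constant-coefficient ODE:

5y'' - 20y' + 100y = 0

Characteristic equation: 5r² - 20r + 100 = 0
Divide by 5: r² - 4r + 20 = 0
Roots: r = 2 ± 4i (complex conjugates)
General solution: y = e^(2x)(C₁cos(4x) + C₂sin(4x))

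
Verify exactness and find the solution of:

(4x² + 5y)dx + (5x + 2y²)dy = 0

Verify exactness: ∂M/∂y = ∂N/∂x ✓
Find F(x,y) such that ∂F/∂x = M, ∂F/∂y = N
Solution: 4x³/3 + 5xy + 2y³/3 = C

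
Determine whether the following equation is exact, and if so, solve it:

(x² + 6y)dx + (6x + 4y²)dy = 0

Verify exactness: ∂M/∂y = ∂N/∂x ✓
Find F(x,y) such that ∂F/∂x = M, ∂F/∂y = N
Solution: x³/3 + 6xy + 4y³/3 = C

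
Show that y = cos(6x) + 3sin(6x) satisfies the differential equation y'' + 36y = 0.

Verification:
y'' = -36cos(6x) - 108sin(6x)
y'' + 36y = 0 ✓

Yes, it is a solution.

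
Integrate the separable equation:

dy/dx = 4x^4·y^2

Separating variables and integrating:
-1/y = 4x^5/5 + C

General solution: y^-1 = (-4/5)x^5 + C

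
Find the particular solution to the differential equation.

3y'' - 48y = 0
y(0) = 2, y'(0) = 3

General solution: y = C₁e^(4x) + C₂e^(-4x)
Applying ICs: C₁ = 11/8, C₂ = 5/8
Particular solution: y = (11/8)e^(4x) + (5/8)e^(-4x)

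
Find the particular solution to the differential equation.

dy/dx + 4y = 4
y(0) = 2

General solution: y = 1 + Ce^(-4x)
Applying y(0) = 2: C = 2 - 1 = 1
Particular solution: y = 1 + e^(-4x)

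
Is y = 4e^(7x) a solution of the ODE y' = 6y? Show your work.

Verification:
y = 4e^(7x)
y' = 28e^(7x)
But 6y = 24e^(7x)
y' ≠ 6y — the derivative does not match

No, it is not a solution.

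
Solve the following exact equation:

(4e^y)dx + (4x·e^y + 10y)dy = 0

Verify exactness: ∂M/∂y = ∂N/∂x ✓
Find F(x,y) such that ∂F/∂x = M, ∂F/∂y = N
Solution: 4x·e^y + 5y² = C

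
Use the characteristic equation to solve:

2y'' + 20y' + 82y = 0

Characteristic equation: 2r² + 20r + 82 = 0
Divide by 2: r² + 10r + 41 = 0
Roots: r = -5 ± 4i (complex conjugates)
General solution: y = e^(-5x)(C₁cos(4x) + C₂sin(4x))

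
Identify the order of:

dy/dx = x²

The order is 1 (highest derivative is of order 1).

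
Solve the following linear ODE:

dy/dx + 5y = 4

Using integrating factor method:

General solution: y = 4/5 + Ce^(-5x)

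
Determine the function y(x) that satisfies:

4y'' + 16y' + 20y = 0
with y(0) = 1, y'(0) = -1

General solution: y = e^(-2x)(C₁cos(x) + C₂sin(x))
Complex roots r = -2 ± i
Applying ICs: C₁ = 1, C₂ = 1
Particular solution: y = e^(-2x)(cos(x) + sin(x))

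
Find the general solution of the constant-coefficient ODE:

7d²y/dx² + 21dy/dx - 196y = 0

Characteristic equation: 7r² + 21r - 196 = 0
Divide by 7: r² + 3r - 28 = 0
Roots: r = 4, -7 (distinct real)
General solution: y = C₁e^(4x) + C₂e^(-7x)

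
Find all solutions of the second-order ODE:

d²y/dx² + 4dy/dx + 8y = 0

Characteristic equation: r² + 4r + 8 = 0
Roots: r = -2 ± 2i (complex conjugates)
General solution: y = e^(-2x)(C₁cos(2x) + C₂sin(2x))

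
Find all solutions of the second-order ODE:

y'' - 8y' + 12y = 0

Characteristic equation: r² - 8r + 12 = 0
Roots: r = 6, 2 (distinct real)
General solution: y = C₁e^(6x) + C₂e^(2x)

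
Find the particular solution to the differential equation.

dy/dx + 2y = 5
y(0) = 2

General solution: y = 5/2 + Ce^(-2x)
Applying y(0) = 2: C = 2 - 5/2 = -1/2
Particular solution: y = 5/2 - (1/2)e^(-2x)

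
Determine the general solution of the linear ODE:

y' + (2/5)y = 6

Using integrating factor method:

General solution: y = 15 + Ce^(-2x/5)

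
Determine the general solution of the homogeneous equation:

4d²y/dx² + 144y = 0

Characteristic equation: 4r² + 144 = 0
Divide by 4: r² + 36 = 0
Roots: r = ±6i (complex conjugates)
General solution: y = C₁cos(6x) + C₂sin(6x)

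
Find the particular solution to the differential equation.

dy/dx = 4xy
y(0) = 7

General solution: y = Ce^(2x²)
Applying IC y(0) = 7:
Particular solution: y = 7e^(2x²)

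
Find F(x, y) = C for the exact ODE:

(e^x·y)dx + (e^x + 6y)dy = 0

Verify exactness: ∂M/∂y = ∂N/∂x ✓
Find F(x,y) such that ∂F/∂x = M, ∂F/∂y = N
Solution: e^x·y + 3y² = C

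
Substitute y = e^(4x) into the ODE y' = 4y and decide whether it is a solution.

Verification:
y = e^(4x)
y' = 4e^(4x)
4y = 4e^(4x)
y' = 4y ✓

Yes, it is a solution.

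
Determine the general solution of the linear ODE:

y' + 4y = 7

Using integrating factor method:

General solution: y = 7/4 + Ce^(-4x)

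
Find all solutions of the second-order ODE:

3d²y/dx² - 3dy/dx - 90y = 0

Characteristic equation: 3r² - 3r - 90 = 0
Divide by 3: r² - r - 30 = 0
Roots: r = 6, -5 (distinct real)
General solution: y = C₁e^(6x) + C₂e^(-5x)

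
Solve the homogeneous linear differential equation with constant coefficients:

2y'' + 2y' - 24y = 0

Characteristic equation: 2r² + 2r - 24 = 0
Divide by 2: r² + r - 12 = 0
Roots: r = 3, -4 (distinct real)
General solution: y = C₁e^(3x) + C₂e^(-4x)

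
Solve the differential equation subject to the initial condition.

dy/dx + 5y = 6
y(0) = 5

General solution: y = 6/5 + Ce^(-5x)
Applying y(0) = 5: C = 5 - 6/5 = 19/5
Particular solution: y = 6/5 + (19/5)e^(-5x)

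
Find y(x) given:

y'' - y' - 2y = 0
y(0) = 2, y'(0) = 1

General solution: y = C₁e^(2x) + C₂e^(-x)
Applying ICs: C₁ = 1, C₂ = 1
Particular solution: y = e^(2x) + e^(-x)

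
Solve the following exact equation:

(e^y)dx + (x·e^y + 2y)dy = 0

Verify exactness: ∂M/∂y = ∂N/∂x ✓
Find F(x,y) such that ∂F/∂x = M, ∂F/∂y = N
Solution: x·e^y + y² = C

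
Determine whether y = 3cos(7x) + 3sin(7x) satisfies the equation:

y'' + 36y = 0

Verification:
y'' = -147cos(7x) - 147sin(7x)
y'' + 36y ≠ 0 (frequency mismatch: got 49 instead of 36)

No, it is not a solution.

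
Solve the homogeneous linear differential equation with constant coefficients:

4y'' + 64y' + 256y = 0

Characteristic equation: 4r² + 64r + 256 = 0
Divide by 4: r² + 16r + 64 = 0
Factored: (r + 8)² = 0
Repeated root: r = -8
General solution: y = (C₁ + C₂x)e^(-8x)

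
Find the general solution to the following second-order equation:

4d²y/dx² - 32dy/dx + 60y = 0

Characteristic equation: 4r² - 32r + 60 = 0
Divide by 4: r² - 8r + 15 = 0
Roots: r = 3, 5 (distinct real)
General solution: y = C₁e^(3x) + C₂e^(5x)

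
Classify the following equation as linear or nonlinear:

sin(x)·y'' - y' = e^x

Linear (y and its derivatives appear to the first power only, no products of y terms)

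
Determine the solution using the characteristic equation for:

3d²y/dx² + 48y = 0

Characteristic equation: 3r² + 48 = 0
Divide by 3: r² + 16 = 0
Roots: r = ±4i (complex conjugates)
General solution: y = C₁cos(4x) + C₂sin(4x)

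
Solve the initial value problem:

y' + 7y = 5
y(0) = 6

General solution: y = 5/7 + Ce^(-7x)
Applying y(0) = 6: C = 6 - 5/7 = 37/7
Particular solution: y = 5/7 + (37/7)e^(-7x)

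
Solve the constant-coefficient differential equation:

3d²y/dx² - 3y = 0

Characteristic equation: 3r² - 3 = 0
Divide by 3: r² - 1 = 0
Roots: r = 1, -1 (distinct real)
General solution: y = C₁e^x + C₂e^(-x)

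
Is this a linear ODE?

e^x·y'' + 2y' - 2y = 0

Yes. Linear (y and its derivatives appear to the first power only, no products of y terms)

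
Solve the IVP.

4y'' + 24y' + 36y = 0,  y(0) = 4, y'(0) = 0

General solution: y = (C₁ + C₂x)e^(-3x)
Repeated root r = -3
Applying ICs: C₁ = 4, C₂ = 12
Particular solution: y = (4 + 12x)e^(-3x)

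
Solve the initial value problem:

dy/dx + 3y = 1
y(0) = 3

General solution: y = 1/3 + Ce^(-3x)
Applying y(0) = 3: C = 3 - 1/3 = 8/3
Particular solution: y = 1/3 + (8/3)e^(-3x)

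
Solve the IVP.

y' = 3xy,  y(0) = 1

General solution: y = Ce^(3x²/2)
Applying IC y(0) = 1:
Particular solution: y = e^(3x²/2)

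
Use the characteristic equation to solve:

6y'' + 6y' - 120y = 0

Characteristic equation: 6r² + 6r - 120 = 0
Divide by 6: r² + r - 20 = 0
Roots: r = 4, -5 (distinct real)
General solution: y = C₁e^(4x) + C₂e^(-5x)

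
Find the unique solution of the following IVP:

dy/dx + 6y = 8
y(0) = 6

General solution: y = 4/3 + Ce^(-6x)
Applying y(0) = 6: C = 6 - 4/3 = 14/3
Particular solution: y = 4/3 + (14/3)e^(-6x)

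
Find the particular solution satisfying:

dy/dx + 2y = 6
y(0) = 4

General solution: y = 3 + Ce^(-2x)
Applying y(0) = 4: C = 4 - 3 = 1
Particular solution: y = 3 + e^(-2x)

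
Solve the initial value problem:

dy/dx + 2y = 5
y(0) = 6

General solution: y = 5/2 + Ce^(-2x)
Applying y(0) = 6: C = 6 - 5/2 = 7/2
Particular solution: y = 5/2 + (7/2)e^(-2x)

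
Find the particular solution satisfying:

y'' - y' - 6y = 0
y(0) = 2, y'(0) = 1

General solution: y = C₁e^(3x) + C₂e^(-2x)
Applying ICs: C₁ = 1, C₂ = 1
Particular solution: y = e^(3x) + e^(-2x)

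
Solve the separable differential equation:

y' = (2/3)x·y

Separating variables and integrating:
ln|y| = x^2/3 + C

General solution: y = Ce^(x^2/3)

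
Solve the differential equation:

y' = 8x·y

Separating variables and integrating:
ln|y| = 4x^2 + C

General solution: y = Ce^(4x^2)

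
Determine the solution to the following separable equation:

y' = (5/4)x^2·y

Separating variables and integrating:
ln|y| = 5x^3/12 + C

General solution: y = Ce^(5x^3/12)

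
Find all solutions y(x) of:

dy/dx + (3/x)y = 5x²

Using integrating factor method:

General solution: y = (5/6)x^3 + Cx^(-3)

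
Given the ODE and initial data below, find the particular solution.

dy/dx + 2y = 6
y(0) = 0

General solution: y = 3 + Ce^(-2x)
Applying y(0) = 0: C = 0 - 3 = -3
Particular solution: y = 3 - 3e^(-2x)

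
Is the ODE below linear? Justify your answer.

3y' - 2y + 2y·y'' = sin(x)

No. Nonlinear (y·y'' term)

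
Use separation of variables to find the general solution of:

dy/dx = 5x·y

Separating variables and integrating:
ln|y| = 5x^2/2 + C

General solution: y = Ce^(5x^2/2)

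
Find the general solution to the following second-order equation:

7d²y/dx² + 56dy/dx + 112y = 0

Characteristic equation: 7r² + 56r + 112 = 0
Divide by 7: r² + 8r + 16 = 0
Factored: (r + 4)² = 0
Repeated root: r = -4
General solution: y = (C₁ + C₂x)e^(-4x)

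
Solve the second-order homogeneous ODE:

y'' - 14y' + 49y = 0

Characteristic equation: r² - 14r + 49 = 0
Factored: (r - 7)² = 0
Repeated root: r = 7
General solution: y = (C₁ + C₂x)e^(7x)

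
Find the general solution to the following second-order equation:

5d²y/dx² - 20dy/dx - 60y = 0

Characteristic equation: 5r² - 20r - 60 = 0
Divide by 5: r² - 4r - 12 = 0
Roots: r = 6, -2 (distinct real)
General solution: y = C₁e^(6x) + C₂e^(-2x)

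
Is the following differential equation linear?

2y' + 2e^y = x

No. Nonlinear (e^y is nonlinear in y)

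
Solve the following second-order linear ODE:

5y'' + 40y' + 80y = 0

Characteristic equation: 5r² + 40r + 80 = 0
Divide by 5: r² + 8r + 16 = 0
Factored: (r + 4)² = 0
Repeated root: r = -4
General solution: y = (C₁ + C₂x)e^(-4x)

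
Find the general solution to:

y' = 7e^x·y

Separating variables and integrating:
ln|y| = 7e^x + C

General solution: y = Ce^(7e^x)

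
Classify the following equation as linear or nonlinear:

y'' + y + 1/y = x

Nonlinear (1/y term)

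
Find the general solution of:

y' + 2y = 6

Using integrating factor method:

General solution: y = 3 + Ce^(-2x)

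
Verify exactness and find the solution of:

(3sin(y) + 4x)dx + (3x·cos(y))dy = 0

Verify exactness: ∂M/∂y = ∂N/∂x ✓
Find F(x,y) such that ∂F/∂x = M, ∂F/∂y = N
Solution: 3x·sin(y) + 2x² = C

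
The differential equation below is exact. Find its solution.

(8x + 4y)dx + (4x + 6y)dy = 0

Verify exactness: ∂M/∂y = ∂N/∂x ✓
Find F(x,y) such that ∂F/∂x = M, ∂F/∂y = N
Solution: 4x² + 4xy + 3y² = C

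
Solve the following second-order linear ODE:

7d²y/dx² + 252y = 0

Characteristic equation: 7r² + 252 = 0
Divide by 7: r² + 36 = 0
Roots: r = ±6i (complex conjugates)
General solution: y = C₁cos(6x) + C₂sin(6x)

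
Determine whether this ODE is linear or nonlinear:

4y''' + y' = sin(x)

Linear (y and its derivatives appear to the first power only, no products of y terms)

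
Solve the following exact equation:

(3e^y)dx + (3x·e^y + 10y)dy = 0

Verify exactness: ∂M/∂y = ∂N/∂x ✓
Find F(x,y) such that ∂F/∂x = M, ∂F/∂y = N
Solution: 3x·e^y + 5y² = C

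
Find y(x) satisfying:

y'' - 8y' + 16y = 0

Characteristic equation: r² - 8r + 16 = 0
Factored: (r - 4)² = 0
Repeated root: r = 4
General solution: y = (C₁ + C₂x)e^(4x)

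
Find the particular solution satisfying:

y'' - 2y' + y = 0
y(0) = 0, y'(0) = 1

General solution: y = (C₁ + C₂x)e^x
Repeated root r = 1
Applying ICs: C₁ = 0, C₂ = 1
Particular solution: y = xe^x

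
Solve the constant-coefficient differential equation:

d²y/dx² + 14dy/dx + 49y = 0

Characteristic equation: r² + 14r + 49 = 0
Factored: (r + 7)² = 0
Repeated root: r = -7
General solution: y = (C₁ + C₂x)e^(-7x)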